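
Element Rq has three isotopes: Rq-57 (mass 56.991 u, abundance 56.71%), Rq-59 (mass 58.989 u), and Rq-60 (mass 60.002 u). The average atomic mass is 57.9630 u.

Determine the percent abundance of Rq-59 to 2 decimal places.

Let x and y be the fractions of Rq-59 and Rq-60. Then x + y = 1 − 0.5671 = 0.4329 and 58.989x + 60.002y = 57.9630 − 0.5671×56.991 = 25.6434039.
Substituting: 58.989x + 60.002(0.4329 − x) = 25.6434039
(58.989 − 60.002)x = -0.3314619  ⇒  x = 0.32721, y = 0.10569
Rq-59: 32.72%, Rq-60: 10.57%.

32.72%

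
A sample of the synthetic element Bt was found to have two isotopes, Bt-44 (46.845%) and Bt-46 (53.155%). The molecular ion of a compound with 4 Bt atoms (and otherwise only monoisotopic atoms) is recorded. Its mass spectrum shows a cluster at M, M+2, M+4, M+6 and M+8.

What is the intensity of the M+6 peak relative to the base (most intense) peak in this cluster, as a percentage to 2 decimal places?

75.65%

(0.46845 + 0.53155)^4 gives M 0.0482, M+2 0.2186, M+4 0.3720, M+6 0.2814, M+8 0.0798; the largest is M+4.
P(M+4) = C(4,2) × 0.46845^2 × 0.53155^2 = 6 × 0.2194454 × 0.2825454 = 0.372020 (base)
P(M+6) = C(4,3) × 0.46845^1 × 0.53155^3 = 4 × 0.46845 × 0.15018701 = 0.281420
Relative intensity = 0.281420 / 0.372020 × 100 = 75.65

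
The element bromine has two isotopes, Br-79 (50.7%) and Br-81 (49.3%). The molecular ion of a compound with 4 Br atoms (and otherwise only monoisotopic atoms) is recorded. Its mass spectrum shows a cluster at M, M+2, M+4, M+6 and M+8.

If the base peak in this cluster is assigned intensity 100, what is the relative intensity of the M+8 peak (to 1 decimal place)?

Term probabilities: M 0.0661, M+2 0.2570, M+4 0.3749, M+6 0.2430, M+8 0.0591. Base peak = M+4.
P(M+4) = C(4,2) × 0.507^2 × 0.493^2 = 6 × 0.257049 × 0.243049 = 0.374853 (base)
P(M+8) = C(4,4) × 0.507^0 × 0.493^4 = 1 × 1.0000 × 0.05907282 = 0.059073
Relative intensity = 0.059073 / 0.374853 × 100 = 15.8

15.8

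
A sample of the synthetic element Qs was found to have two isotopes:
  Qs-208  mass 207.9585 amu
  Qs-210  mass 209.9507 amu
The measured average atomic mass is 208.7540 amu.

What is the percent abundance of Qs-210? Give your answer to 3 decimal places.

Writing the weighted mean with unknown fraction x of Qs-208:
207.9585·x + 209.9507·(1 − x) = 208.7540
(207.9585 − 209.9507)·x = 208.7540 − 209.9507
x = -1.1967 / -1.9922 = 0.60069 → 60.069% Qs-208, 39.931% Qs-210.

39.931%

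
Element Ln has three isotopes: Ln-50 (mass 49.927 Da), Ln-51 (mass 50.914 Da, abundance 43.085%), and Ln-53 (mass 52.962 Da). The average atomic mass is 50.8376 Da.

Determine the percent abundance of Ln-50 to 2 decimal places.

40.92%

Let x and y be the fractions of Ln-50 and Ln-53. Then x + y = 1 − 0.43085 = 0.56915 and 49.927x + 52.962y = 50.8376 − 0.43085×50.914 = 28.9013031.
Substituting: 49.927x + 52.962(0.56915 − x) = 28.9013031
(49.927 − 52.962)x = -1.2420192  ⇒  x = 0.40923, y = 0.15992
Ln-50: 40.92%, Ln-53: 15.99%.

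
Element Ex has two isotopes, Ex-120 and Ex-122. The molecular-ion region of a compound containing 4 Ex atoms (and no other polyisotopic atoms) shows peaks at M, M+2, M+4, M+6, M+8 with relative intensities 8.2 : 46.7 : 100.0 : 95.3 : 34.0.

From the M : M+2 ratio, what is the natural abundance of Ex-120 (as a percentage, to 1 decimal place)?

If p is the fraction of Ex that is Ex-120, then I(M+2)/I(M) = [C(4,1)·p^3·(1−p)] / p^4 = 4·(1−p)/p = 46.7/8.2 = 5.6951
(1−p)/p = 5.6951/4 = 1.4238  ⇒  p = 1/(1 + 1.4238) = 0.4126
Ex-120: 41.3%, Ex-122: 58.7%.

41.3%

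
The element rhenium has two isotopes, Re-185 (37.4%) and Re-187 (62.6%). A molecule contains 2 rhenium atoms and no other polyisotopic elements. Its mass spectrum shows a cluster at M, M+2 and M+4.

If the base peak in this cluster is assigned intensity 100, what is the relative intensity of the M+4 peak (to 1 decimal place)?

(0.374 + 0.626)^2 gives M 0.1399, M+2 0.4682, M+4 0.3919; the largest is M+2.
P(M+2) = C(2,1) × 0.374^1 × 0.626^1 = 2 × 0.3740 × 0.6260 = 0.468248 (base)
P(M+4) = C(2,2) × 0.374^0 × 0.626^2 = 1 × 1.0000 × 0.391876 = 0.391876
Relative intensity = 0.391876 / 0.468248 × 100 = 83.7

83.7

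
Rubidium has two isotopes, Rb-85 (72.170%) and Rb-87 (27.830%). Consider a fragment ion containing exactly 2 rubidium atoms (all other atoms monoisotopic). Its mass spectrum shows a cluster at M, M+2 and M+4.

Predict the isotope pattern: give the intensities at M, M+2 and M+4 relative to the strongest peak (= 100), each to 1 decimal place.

The 2 Rb atoms are independent, so intensities follow the terms of (0.72170 + 0.27830)^2.
P(M) = 0.72170^2 = 0.520851
P(M+2) = 2 × 0.72170^1 × 0.27830^1 = 0.401698
P(M+4) = 0.27830^2 = 0.077451
The M peak is largest (0.520851); scaling to 100 gives 100.0 : 77.1 : 14.9.

100.0 : 77.1 : 14.9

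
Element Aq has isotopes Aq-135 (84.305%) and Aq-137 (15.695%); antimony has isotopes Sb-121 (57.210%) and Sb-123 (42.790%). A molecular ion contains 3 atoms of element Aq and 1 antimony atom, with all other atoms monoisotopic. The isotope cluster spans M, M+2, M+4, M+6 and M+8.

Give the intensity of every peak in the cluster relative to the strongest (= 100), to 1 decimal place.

Element Aq pattern (n=3): 0.59918371 : 0.33464878 : 0.06230132 : 0.0038662
Antimony pattern (n=1): 0.5721 : 0.4279
Convolve the two distributions (both contribute in 2-u steps):
  M: 0.59918371×0.5721 = 0.342793
  M+2: 0.59918371×0.4279 + 0.33464878×0.5721 = 0.447843
  M+4: 0.33464878×0.4279 + 0.06230132×0.5721 = 0.178839
  M+6: 0.06230132×0.4279 + 0.0038662×0.5721 = 0.028871
  M+8: 0.0038662×0.4279 = 0.001654
Scale to base peak (0.447843) = 100: 76.5 : 100.0 : 39.9 : 6.4 : 0.4

76.5 : 100.0 : 39.9 : 6.4 : 0.4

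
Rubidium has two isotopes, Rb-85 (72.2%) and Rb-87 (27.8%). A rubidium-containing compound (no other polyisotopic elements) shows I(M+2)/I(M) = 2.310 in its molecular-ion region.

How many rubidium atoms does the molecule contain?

6

For n independent Rb atoms, I(M+2)/I(M) = n · (abundance Rb-87) / (abundance Rb-85) = n · 0.278/0.722.
n = 2.310 × 0.722/0.278 = 6.00 ≈ 6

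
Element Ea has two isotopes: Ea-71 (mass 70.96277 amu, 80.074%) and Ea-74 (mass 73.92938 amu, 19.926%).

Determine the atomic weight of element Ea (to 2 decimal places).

The abundance-weighted mean is 0.80074 × 70.96277 + 0.19926 × 73.92938
= 56.822728 + 14.731168 = 71.553896 amu

71.55 amu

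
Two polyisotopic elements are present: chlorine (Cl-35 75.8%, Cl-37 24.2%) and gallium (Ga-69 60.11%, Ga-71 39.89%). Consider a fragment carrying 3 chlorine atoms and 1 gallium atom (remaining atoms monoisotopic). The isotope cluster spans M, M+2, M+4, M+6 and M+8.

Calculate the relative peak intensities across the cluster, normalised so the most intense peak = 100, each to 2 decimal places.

Chlorine pattern (n=3): 0.43551951 : 0.41713346 : 0.13317454 : 0.01417249
Gallium pattern (n=1): 0.6011 : 0.3989
Convolve the two distributions (both contribute in 2-u steps):
  M: 0.43551951×0.6011 = 0.261791
  M+2: 0.43551951×0.3989 + 0.41713346×0.6011 = 0.424468
  M+4: 0.41713346×0.3989 + 0.13317454×0.6011 = 0.246446
  M+6: 0.13317454×0.3989 + 0.01417249×0.6011 = 0.061642
  M+8: 0.01417249×0.3989 = 0.005653
Scale to base peak (0.424468) = 100: 61.68 : 100.00 : 58.06 : 14.52 : 1.33

61.68 : 100.00 : 58.06 : 14.52 : 1.33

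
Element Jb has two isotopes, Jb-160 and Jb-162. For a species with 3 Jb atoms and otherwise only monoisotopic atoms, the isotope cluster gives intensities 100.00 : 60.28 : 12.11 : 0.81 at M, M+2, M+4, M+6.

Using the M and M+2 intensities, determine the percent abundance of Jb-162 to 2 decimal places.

If p is the fraction of Jb that is Jb-160, then I(M+2)/I(M) = [C(3,1)·p^2·(1−p)] / p^3 = 3·(1−p)/p = 60.28/100.00 = 0.6028
(1−p)/p = 0.6028/3 = 0.2009  ⇒  p = 1/(1 + 0.2009) = 0.8327
Jb-160: 83.27%, Jb-162: 16.73%.

16.73%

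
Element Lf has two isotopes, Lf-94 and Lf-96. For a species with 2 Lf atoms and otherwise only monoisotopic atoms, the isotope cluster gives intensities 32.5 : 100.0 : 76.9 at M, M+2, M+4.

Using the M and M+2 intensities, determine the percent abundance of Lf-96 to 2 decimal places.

60.61%

If p is the fraction of Lf that is Lf-94, then I(M+2)/I(M) = [C(2,1)·p^1·(1−p)] / p^2 = 2·(1−p)/p = 100.0/32.5 = 3.0769
(1−p)/p = 3.0769/2 = 1.5385  ⇒  p = 1/(1 + 1.5385) = 0.3939
Lf-94: 39.39%, Lf-96: 60.61%.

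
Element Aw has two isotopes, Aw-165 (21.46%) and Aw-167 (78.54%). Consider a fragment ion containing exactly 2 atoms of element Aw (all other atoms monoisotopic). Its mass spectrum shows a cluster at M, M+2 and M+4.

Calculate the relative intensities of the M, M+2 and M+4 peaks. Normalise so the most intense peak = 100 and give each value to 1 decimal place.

Expanding (0.2146 + 0.7854)^2:
P(M) = 0.2146^2 = 0.046053
P(M+2) = 2 × 0.2146^1 × 0.7854^1 = 0.337094
P(M+4) = 0.7854^2 = 0.616853
The M+4 peak is largest (0.616853); scaling to 100 gives 7.5 : 54.6 : 100.0.

7.5 : 54.6 : 100.0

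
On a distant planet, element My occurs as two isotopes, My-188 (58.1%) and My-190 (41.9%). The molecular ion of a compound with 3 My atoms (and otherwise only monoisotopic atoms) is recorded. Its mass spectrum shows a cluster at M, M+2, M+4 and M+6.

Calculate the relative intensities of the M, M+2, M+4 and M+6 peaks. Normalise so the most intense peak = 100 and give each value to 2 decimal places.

Each My atom is independently My-188 (p = 0.581) or My-190 (q = 0.419); the cluster is the binomial expansion (p + q)^3.
P(M) = 0.581^3 = 0.196123
P(M+2) = 3 × 0.581^2 × 0.419^1 = 0.424314
P(M+4) = 3 × 0.581^1 × 0.419^2 = 0.306003
P(M+6) = 0.419^3 = 0.073560
The M+2 peak is largest (0.424314); scaling to 100 gives 46.22 : 100.00 : 72.12 : 17.34.

46.22 : 100.00 : 72.12 : 17.34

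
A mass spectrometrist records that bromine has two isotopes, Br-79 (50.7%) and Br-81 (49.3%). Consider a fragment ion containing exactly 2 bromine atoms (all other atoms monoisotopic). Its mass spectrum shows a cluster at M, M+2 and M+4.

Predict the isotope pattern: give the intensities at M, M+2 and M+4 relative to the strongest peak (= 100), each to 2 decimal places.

51.42 : 100.00 : 48.62

The 2 Br atoms are independent, so intensities follow the terms of (0.507 + 0.493)^2.
P(M) = 0.507^2 = 0.257049
P(M+2) = 2 × 0.507^1 × 0.493^1 = 0.499902
P(M+4) = 0.493^2 = 0.243049
The M+2 peak is largest (0.499902); scaling to 100 gives 51.42 : 100.00 : 48.62.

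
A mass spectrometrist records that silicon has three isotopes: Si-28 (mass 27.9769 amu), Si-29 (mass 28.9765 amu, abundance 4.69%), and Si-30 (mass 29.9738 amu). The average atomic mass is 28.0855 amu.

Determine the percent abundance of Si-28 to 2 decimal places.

92.22%

Let x and y be the fractions of Si-28 and Si-30. Then x + y = 1 − 0.0469 = 0.9531 and 27.9769x + 29.9738y = 28.0855 − 0.0469×28.9765 = 26.72650215.
Substituting: 27.9769x + 29.9738(0.9531 − x) = 26.72650215
(27.9769 − 29.9738)x = -1.84152663  ⇒  x = 0.92219, y = 0.03091
Si-28: 92.22%, Si-30: 3.09%.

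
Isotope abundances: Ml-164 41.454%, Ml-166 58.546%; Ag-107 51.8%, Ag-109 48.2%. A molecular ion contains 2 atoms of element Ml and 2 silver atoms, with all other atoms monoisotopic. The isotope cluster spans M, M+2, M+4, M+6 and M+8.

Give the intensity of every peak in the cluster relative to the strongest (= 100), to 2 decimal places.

Element Ml pattern (n=2): 0.17184341 : 0.48539318 : 0.34276341
Silver pattern (n=2): 0.268324 : 0.499352 : 0.232324
Convolve the two distributions (both contribute in 2-u steps):
  M: 0.17184341×0.268324 = 0.046110
  M+2: 0.17184341×0.499352 + 0.48539318×0.268324 = 0.216053
  M+4: 0.17184341×0.232324 + 0.48539318×0.499352 + 0.34276341×0.268324 = 0.374277
  M+6: 0.48539318×0.232324 + 0.34276341×0.499352 = 0.283928
  M+8: 0.34276341×0.232324 = 0.079632
Scale to base peak (0.374277) = 100: 12.32 : 57.73 : 100.00 : 75.86 : 21.28

12.32 : 57.73 : 100.00 : 75.86 : 21.28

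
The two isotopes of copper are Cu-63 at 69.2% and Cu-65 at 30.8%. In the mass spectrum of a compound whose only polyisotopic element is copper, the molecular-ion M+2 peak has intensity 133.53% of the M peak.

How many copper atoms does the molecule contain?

The M+2/M ratio from n Cu atoms is n · q/p = n · 0.308/0.692.
n = 1.3353 × 0.692/0.308 = 3.00 ≈ 3

3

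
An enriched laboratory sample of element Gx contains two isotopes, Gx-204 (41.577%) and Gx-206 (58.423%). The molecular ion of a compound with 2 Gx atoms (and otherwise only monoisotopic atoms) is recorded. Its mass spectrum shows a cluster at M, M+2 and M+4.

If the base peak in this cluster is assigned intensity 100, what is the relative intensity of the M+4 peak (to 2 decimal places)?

Term probabilities: M 0.1729, M+2 0.4858, M+4 0.3413. Base peak = M+2.
P(M+2) = C(2,1) × 0.41577^1 × 0.58423^1 = 2 × 0.41577 × 0.58423 = 0.485811 (base)
P(M+4) = C(2,2) × 0.41577^0 × 0.58423^2 = 1 × 1.0000 × 0.34132469 = 0.341325
Relative intensity = 0.341325 / 0.485811 × 100 = 70.26

70.26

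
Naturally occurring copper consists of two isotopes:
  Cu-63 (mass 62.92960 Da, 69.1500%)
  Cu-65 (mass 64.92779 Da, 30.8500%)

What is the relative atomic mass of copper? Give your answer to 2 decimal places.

63.55 Da

Ar = Σ fᵢ·mᵢ = 0.691500 × 62.92960 + 0.308500 × 64.92779
= 43.515818 + 20.030223 = 63.546041 Da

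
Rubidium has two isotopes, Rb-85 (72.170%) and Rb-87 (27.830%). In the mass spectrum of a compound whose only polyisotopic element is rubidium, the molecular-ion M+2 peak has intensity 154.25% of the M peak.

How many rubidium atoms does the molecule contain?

For n independent Rb atoms, I(M+2)/I(M) = n · (abundance Rb-87) / (abundance Rb-85) = n · 0.27830/0.72170.
n = 1.5425 × 0.72170/0.27830 = 4.00 ≈ 4

4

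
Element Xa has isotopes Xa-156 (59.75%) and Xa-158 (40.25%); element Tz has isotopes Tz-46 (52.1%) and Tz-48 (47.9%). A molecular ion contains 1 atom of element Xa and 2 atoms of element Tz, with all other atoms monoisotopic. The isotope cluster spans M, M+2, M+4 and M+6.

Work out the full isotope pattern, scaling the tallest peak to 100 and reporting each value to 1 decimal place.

39.8 : 100.0 : 82.9 : 22.7

Element Xa pattern (n=1): 0.5975 : 0.4025
Element Tz pattern (n=2): 0.271441 : 0.499118 : 0.229441
Convolve the two distributions (both contribute in 2-u steps):
  M: 0.5975×0.271441 = 0.162186
  M+2: 0.5975×0.499118 + 0.4025×0.271441 = 0.407478
  M+4: 0.5975×0.229441 + 0.4025×0.499118 = 0.337986
  M+6: 0.4025×0.229441 = 0.092350
Scale to base peak (0.407478) = 100: 39.8 : 100.0 : 82.9 : 22.7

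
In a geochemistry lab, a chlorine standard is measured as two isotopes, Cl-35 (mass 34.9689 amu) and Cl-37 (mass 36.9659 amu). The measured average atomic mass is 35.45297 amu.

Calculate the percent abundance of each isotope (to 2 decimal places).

With x = fraction of Cl-35 (so Cl-37 is 1 − x):
34.9689·x + 36.9659·(1 − x) = 35.45297
(34.9689 − 36.9659)·x = 35.45297 − 36.9659
x = -1.51293 / -1.9970 = 0.75760 → 75.76% Cl-35, 24.24% Cl-37.

Cl-35: 75.76%, Cl-37: 24.24%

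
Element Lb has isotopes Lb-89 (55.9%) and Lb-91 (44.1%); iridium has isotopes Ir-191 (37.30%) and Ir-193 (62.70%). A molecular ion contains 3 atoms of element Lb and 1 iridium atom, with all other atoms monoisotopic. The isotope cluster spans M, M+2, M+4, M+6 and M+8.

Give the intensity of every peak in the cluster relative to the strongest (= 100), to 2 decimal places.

Element Lb pattern (n=3): 0.17467688 : 0.41341236 : 0.32614464 : 0.08576612
Iridium pattern (n=1): 0.3730 : 0.6270
Convolve the two distributions (both contribute in 2-u steps):
  M: 0.17467688×0.3730 = 0.065154
  M+2: 0.17467688×0.6270 + 0.41341236×0.3730 = 0.263725
  M+4: 0.41341236×0.6270 + 0.32614464×0.3730 = 0.380862
  M+6: 0.32614464×0.6270 + 0.08576612×0.3730 = 0.236483
  M+8: 0.08576612×0.6270 = 0.053775
Scale to base peak (0.380862) = 100: 17.11 : 69.24 : 100.00 : 62.09 : 14.12

17.11 : 69.24 : 100.00 : 62.09 : 14.12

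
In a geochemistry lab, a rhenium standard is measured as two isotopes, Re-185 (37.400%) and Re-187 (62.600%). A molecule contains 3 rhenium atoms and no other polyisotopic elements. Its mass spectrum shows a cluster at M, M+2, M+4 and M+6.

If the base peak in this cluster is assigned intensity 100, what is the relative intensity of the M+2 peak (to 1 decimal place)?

(0.37400 + 0.62600)^3 gives M 0.0523, M+2 0.2627, M+4 0.4397, M+6 0.2453; the largest is M+4.
P(M+4) = C(3,2) × 0.37400^1 × 0.62600^2 = 3 × 0.3740 × 0.391876 = 0.439685 (base)
P(M+2) = C(3,1) × 0.37400^2 × 0.62600^1 = 3 × 0.139876 × 0.6260 = 0.262687
Relative intensity = 0.262687 / 0.439685 × 100 = 59.7

59.7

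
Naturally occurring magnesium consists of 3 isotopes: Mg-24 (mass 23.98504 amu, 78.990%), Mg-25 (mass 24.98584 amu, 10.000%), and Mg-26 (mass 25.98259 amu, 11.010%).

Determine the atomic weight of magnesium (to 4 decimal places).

24.3051 amu

Ar = Σ fᵢ·mᵢ = 0.78990 × 23.98504 + 0.10000 × 24.98584 + 0.11010 × 25.98259
= 18.945783 + 2.498584 + 2.860683 = 24.305050 amu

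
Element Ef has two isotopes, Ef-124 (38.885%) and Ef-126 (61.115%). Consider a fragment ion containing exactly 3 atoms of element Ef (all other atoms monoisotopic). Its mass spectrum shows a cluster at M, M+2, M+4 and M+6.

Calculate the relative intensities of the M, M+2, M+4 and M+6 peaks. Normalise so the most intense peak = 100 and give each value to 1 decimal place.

13.5 : 63.6 : 100.0 : 52.4

Each Ef atom is independently Ef-124 (p = 0.38885) or Ef-126 (q = 0.61115); the cluster is the binomial expansion (p + q)^3.
P(M) = 0.38885^3 = 0.058796
P(M+2) = 3 × 0.38885^2 × 0.61115^1 = 0.277226
P(M+4) = 3 × 0.38885^1 × 0.61115^2 = 0.435711
P(M+6) = 0.61115^3 = 0.228267
The M+4 peak is largest (0.435711); scaling to 100 gives 13.5 : 63.6 : 100.0 : 52.4.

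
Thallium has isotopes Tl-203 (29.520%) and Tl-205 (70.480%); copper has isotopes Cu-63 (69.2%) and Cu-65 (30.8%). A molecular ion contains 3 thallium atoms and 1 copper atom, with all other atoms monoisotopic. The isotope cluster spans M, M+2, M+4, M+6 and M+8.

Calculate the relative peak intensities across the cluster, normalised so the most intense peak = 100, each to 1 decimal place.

4.7 : 35.8 : 95.6 : 100.0 : 28.5

Thallium pattern (n=3): 0.02572463 : 0.18425524 : 0.43991564 : 0.35010449
Copper pattern (n=1): 0.6920 : 0.3080
Convolve the two distributions (both contribute in 2-u steps):
  M: 0.02572463×0.6920 = 0.017801
  M+2: 0.02572463×0.3080 + 0.18425524×0.6920 = 0.135428
  M+4: 0.18425524×0.3080 + 0.43991564×0.6920 = 0.361172
  M+6: 0.43991564×0.3080 + 0.35010449×0.6920 = 0.377766
  M+8: 0.35010449×0.3080 = 0.107832
Scale to base peak (0.377766) = 100: 4.7 : 35.8 : 95.6 : 100.0 : 28.5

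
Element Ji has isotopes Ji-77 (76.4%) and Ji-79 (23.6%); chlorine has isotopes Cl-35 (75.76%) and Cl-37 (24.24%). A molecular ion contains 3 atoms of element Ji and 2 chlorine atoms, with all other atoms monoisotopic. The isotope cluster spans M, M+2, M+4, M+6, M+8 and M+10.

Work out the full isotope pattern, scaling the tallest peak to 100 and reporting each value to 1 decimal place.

63.8 : 100.0 : 62.7 : 19.6 : 3.1 : 0.2

Element Ji pattern (n=3): 0.44594374 : 0.41325677 : 0.12765523 : 0.01314426
Chlorine pattern (n=2): 0.57395776 : 0.36728448 : 0.05875776
Convolve the two distributions (both contribute in 2-u steps):
  M: 0.44594374×0.57395776 = 0.255953
  M+2: 0.44594374×0.36728448 + 0.41325677×0.57395776 = 0.400980
  M+4: 0.44594374×0.05875776 + 0.41325677×0.36728448 + 0.12765523×0.57395776 = 0.251254
  M+6: 0.41325677×0.05875776 + 0.12765523×0.36728448 + 0.01314426×0.57395776 = 0.078712
  M+8: 0.12765523×0.05875776 + 0.01314426×0.36728448 = 0.012328
  M+10: 0.01314426×0.05875776 = 0.000772
Scale to base peak (0.400980) = 100: 63.8 : 100.0 : 62.7 : 19.6 : 3.1 : 0.2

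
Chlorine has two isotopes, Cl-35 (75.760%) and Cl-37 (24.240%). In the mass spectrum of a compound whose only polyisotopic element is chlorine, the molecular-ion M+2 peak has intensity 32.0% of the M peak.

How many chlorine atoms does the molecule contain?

1

For n independent Cl atoms, I(M+2)/I(M) = n · (abundance Cl-37) / (abundance Cl-35) = n · 0.24240/0.75760.
n = 0.320 × 0.75760/0.24240 = 1.00 ≈ 1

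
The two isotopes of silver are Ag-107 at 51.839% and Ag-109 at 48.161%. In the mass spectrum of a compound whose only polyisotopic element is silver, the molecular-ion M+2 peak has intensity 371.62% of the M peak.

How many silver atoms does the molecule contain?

4

For n independent Ag atoms, I(M+2)/I(M) = n · (abundance Ag-109) / (abundance Ag-107) = n · 0.48161/0.51839.
n = 3.7162 × 0.51839/0.48161 = 4.00 ≈ 4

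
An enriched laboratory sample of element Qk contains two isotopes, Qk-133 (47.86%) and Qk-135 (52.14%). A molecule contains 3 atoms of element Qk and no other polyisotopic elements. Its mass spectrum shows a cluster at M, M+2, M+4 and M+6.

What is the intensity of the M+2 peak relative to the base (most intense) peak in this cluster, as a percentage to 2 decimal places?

Binomial terms of (0.4786 + 0.5214)^3: M 0.1096, M+2 0.3583, M+4 0.3903, M+6 0.1417 → M+4 is the base peak.
P(M+4) = C(3,2) × 0.4786^1 × 0.5214^2 = 3 × 0.4786 × 0.27185796 = 0.390334 (base)
P(M+2) = C(3,1) × 0.4786^2 × 0.5214^1 = 3 × 0.22905796 × 0.5214 = 0.358292
Relative intensity = 0.358292 / 0.390334 × 100 = 91.79

91.79%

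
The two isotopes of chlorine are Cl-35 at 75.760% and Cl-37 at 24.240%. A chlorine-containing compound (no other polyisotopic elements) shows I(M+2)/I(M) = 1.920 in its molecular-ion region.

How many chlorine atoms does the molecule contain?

With n Cl atoms, P(M+2)/P(M) = C(n,1)·p^(n−1)q / p^n = n·q/p = n · 0.24240/0.75760.
n = 1.920 × 0.75760/0.24240 = 6.00 ≈ 6

6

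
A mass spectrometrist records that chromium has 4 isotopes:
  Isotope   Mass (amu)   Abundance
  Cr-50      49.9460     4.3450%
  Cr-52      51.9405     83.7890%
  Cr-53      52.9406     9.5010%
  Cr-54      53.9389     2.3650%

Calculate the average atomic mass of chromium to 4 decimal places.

The abundance-weighted mean is 0.043450 × 49.9460 + 0.837890 × 51.9405 + 0.095010 × 52.9406 + 0.023650 × 53.9389
= 2.17015 + 43.52043 + 5.02989 + 1.27565 = 51.99612 amu

51.9961 amu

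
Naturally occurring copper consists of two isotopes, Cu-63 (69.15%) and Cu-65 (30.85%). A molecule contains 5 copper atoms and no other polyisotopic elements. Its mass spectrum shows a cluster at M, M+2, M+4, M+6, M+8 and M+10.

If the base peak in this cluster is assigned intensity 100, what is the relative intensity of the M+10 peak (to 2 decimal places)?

0.79

Term probabilities: M 0.1581, M+2 0.3527, M+4 0.3147, M+6 0.1404, M+8 0.0313, M+10 0.0028. Base peak = M+2.
P(M+2) = C(5,1) × 0.6915^4 × 0.3085^1 = 5 × 0.2286487 × 0.3085 = 0.352691 (base)
P(M+10) = C(5,5) × 0.6915^0 × 0.3085^5 = 1 × 1.0000 × 0.00279432 = 0.002794
Relative intensity = 0.002794 / 0.352691 × 100 = 0.79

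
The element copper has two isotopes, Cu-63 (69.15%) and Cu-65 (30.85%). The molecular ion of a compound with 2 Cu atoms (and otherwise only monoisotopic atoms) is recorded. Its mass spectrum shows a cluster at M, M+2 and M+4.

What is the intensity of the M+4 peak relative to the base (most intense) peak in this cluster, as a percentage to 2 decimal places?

19.90%

(0.6915 + 0.3085)^2 gives M 0.4782, M+2 0.4267, M+4 0.0952; the largest is M.
P(M) = C(2,0) × 0.6915^2 × 0.3085^0 = 1 × 0.47817225 × 1.0000 = 0.478172 (base)
P(M+4) = C(2,2) × 0.6915^0 × 0.3085^2 = 1 × 1.0000 × 0.09517225 = 0.095172
Relative intensity = 0.095172 / 0.478172 × 100 = 19.90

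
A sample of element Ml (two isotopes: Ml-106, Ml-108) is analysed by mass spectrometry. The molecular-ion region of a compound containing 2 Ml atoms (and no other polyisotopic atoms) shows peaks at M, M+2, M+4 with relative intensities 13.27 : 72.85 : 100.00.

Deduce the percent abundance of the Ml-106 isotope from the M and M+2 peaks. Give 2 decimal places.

26.70%

Let p = fractional abundance of Ml-106. I(M+2)/I(M) = [C(2,1)·p^1·(1−p)] / p^2 = 2·(1−p)/p = 72.85/13.27 = 5.4898
(1−p)/p = 5.4898/2 = 2.7449  ⇒  p = 1/(1 + 2.7449) = 0.2670
Ml-106: 26.70%, Ml-108: 73.30%.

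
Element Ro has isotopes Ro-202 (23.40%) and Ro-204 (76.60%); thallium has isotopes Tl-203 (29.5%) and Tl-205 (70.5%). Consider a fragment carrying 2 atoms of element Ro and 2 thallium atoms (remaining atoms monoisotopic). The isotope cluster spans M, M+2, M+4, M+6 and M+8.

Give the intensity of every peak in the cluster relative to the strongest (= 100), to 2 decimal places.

1.13 : 12.78 : 53.85 : 100.00 : 69.07

Element Ro pattern (n=2): 0.054756 : 0.358488 : 0.586756
Thallium pattern (n=2): 0.087025 : 0.41595 : 0.497025
Convolve the two distributions (both contribute in 2-u steps):
  M: 0.054756×0.087025 = 0.004765
  M+2: 0.054756×0.41595 + 0.358488×0.087025 = 0.053973
  M+4: 0.054756×0.497025 + 0.358488×0.41595 + 0.586756×0.087025 = 0.227391
  M+6: 0.358488×0.497025 + 0.586756×0.41595 = 0.422239
  M+8: 0.586756×0.497025 = 0.291632
Scale to base peak (0.422239) = 100: 1.13 : 12.78 : 53.85 : 100.00 : 69.07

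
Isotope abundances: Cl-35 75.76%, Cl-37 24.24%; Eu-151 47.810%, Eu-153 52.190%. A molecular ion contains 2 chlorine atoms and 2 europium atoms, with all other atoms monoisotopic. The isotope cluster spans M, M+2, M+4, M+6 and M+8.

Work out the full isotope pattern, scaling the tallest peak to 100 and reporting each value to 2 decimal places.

Chlorine pattern (n=2): 0.57395776 : 0.36728448 : 0.05875776
Europium pattern (n=2): 0.22857961 : 0.49904078 : 0.27237961
Convolve the two distributions (both contribute in 2-u steps):
  M: 0.57395776×0.22857961 = 0.131195
  M+2: 0.57395776×0.49904078 + 0.36728448×0.22857961 = 0.370382
  M+4: 0.57395776×0.27237961 + 0.36728448×0.49904078 + 0.05875776×0.22857961 = 0.353055
  M+6: 0.36728448×0.27237961 + 0.05875776×0.49904078 = 0.129363
  M+8: 0.05875776×0.27237961 = 0.016004
Scale to base peak (0.370382) = 100: 35.42 : 100.00 : 95.32 : 34.93 : 4.32

35.42 : 100.00 : 95.32 : 34.93 : 4.32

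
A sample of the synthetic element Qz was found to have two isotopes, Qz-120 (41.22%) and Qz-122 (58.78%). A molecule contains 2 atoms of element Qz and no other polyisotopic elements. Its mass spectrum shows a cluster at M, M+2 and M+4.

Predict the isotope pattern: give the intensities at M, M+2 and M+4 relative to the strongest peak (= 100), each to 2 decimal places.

Expanding (0.4122 + 0.5878)^2:
P(M) = 0.4122^2 = 0.169909
P(M+2) = 2 × 0.4122^1 × 0.5878^1 = 0.484582
P(M+4) = 0.5878^2 = 0.345509
The M+2 peak is largest (0.484582); scaling to 100 gives 35.06 : 100.00 : 71.30.

35.06 : 100.00 : 71.30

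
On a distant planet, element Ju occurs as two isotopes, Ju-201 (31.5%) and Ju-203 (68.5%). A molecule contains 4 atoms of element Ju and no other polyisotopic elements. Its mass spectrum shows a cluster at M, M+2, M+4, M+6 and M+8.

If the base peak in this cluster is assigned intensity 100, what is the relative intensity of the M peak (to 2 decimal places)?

2.43

(0.315 + 0.685)^4 gives M 0.0098, M+2 0.0856, M+4 0.2794, M+6 0.4050, M+8 0.2202; the largest is M+6.
P(M+6) = C(4,3) × 0.315^1 × 0.685^3 = 4 × 0.3150 × 0.32141913 = 0.404988 (base)
P(M) = C(4,0) × 0.315^4 × 0.685^0 = 1 × 0.0098456 × 1.0000 = 0.009846
Relative intensity = 0.009846 / 0.404988 × 100 = 2.43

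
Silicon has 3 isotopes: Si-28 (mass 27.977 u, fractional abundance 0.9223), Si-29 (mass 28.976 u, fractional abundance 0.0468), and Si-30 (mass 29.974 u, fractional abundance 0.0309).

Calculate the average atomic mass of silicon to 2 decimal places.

28.09 u

Ar = Σ fᵢ·mᵢ = 0.9223 × 27.977 + 0.0468 × 28.976 + 0.0309 × 29.974
= 25.8032 + 1.3561 + 0.9262 = 28.0855 u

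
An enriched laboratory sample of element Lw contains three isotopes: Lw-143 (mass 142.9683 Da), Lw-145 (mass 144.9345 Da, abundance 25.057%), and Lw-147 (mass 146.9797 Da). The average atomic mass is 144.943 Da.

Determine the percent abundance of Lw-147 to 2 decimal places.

The remaining 74.943% is split between Lw-143 (fraction x) and Lw-147 (fraction 0.74943 − x).
Substituting: 142.9683x + 146.9797(0.74943 − x) = 108.626762335
(142.9683 − 146.9797)x = -1.524234236  ⇒  x = 0.37998, y = 0.36945
Lw-143: 38.00%, Lw-147: 36.95%.

36.95%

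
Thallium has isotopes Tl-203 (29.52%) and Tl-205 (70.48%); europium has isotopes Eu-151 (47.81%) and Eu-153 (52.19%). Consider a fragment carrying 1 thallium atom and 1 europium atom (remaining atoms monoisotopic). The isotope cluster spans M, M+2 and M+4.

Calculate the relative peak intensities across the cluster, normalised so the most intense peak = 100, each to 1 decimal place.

28.7 : 100.0 : 74.9

Thallium pattern (n=1): 0.2952 : 0.7048
Europium pattern (n=1): 0.4781 : 0.5219
Convolve the two distributions (both contribute in 2-u steps):
  M: 0.2952×0.4781 = 0.141135
  M+2: 0.2952×0.5219 + 0.7048×0.4781 = 0.491030
  M+4: 0.7048×0.5219 = 0.367835
Scale to base peak (0.491030) = 100: 28.7 : 100.0 : 74.9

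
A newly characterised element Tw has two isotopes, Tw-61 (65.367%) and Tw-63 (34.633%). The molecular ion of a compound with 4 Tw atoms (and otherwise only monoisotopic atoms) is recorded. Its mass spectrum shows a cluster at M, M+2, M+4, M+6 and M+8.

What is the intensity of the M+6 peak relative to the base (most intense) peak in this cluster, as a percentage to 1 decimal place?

28.1%

Term probabilities: M 0.1826, M+2 0.3869, M+4 0.3075, M+6 0.1086, M+8 0.0144. Base peak = M+2.
P(M+2) = C(4,1) × 0.65367^3 × 0.34633^1 = 4 × 0.27930304 × 0.34633 = 0.386924 (base)
P(M+6) = C(4,3) × 0.65367^1 × 0.34633^3 = 4 × 0.65367 × 0.04154037 = 0.108615
Relative intensity = 0.108615 / 0.386924 × 100 = 28.1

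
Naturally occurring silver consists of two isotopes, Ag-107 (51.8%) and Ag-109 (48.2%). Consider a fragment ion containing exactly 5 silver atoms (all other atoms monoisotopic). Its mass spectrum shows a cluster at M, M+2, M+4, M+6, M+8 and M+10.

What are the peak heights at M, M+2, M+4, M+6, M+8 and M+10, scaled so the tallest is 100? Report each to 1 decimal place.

11.5 : 53.7 : 100.0 : 93.1 : 43.3 : 8.1

Expanding (0.518 + 0.482)^5:
P(M) = 0.518^5 = 0.037295
P(M+2) = 5 × 0.518^4 × 0.482^1 = 0.173515
P(M+4) = 10 × 0.518^3 × 0.482^2 = 0.322911
P(M+6) = 10 × 0.518^2 × 0.482^3 = 0.300470
P(M+8) = 5 × 0.518^1 × 0.482^4 = 0.139794
P(M+10) = 0.482^5 = 0.026016
The M+4 peak is largest (0.322911); scaling to 100 gives 11.5 : 53.7 : 100.0 : 93.1 : 43.3 : 8.1.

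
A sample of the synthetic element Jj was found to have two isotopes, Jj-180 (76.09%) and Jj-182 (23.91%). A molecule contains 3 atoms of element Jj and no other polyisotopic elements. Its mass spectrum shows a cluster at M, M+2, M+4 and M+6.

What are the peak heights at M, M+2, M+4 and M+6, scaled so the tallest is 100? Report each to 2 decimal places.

100.00 : 94.27 : 29.62 : 3.10

The 3 Jj atoms are independent, so intensities follow the terms of (0.7609 + 0.2391)^3.
P(M) = 0.7609^3 = 0.440537
P(M+2) = 3 × 0.7609^2 × 0.2391^1 = 0.415294
P(M+4) = 3 × 0.7609^1 × 0.2391^2 = 0.130499
P(M+6) = 0.2391^3 = 0.013669
The M peak is largest (0.440537); scaling to 100 gives 100.00 : 94.27 : 29.62 : 3.10.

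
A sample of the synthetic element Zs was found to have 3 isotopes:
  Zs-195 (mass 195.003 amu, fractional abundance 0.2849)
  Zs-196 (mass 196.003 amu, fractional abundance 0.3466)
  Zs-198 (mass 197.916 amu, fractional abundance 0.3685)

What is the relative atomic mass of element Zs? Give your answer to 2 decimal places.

196.42 amu

Weight each isotope mass by its fractional abundance: 0.2849 × 195.003 + 0.3466 × 196.003 + 0.3685 × 197.916
= 55.5564 + 67.9346 + 72.9320 = 196.4230 amu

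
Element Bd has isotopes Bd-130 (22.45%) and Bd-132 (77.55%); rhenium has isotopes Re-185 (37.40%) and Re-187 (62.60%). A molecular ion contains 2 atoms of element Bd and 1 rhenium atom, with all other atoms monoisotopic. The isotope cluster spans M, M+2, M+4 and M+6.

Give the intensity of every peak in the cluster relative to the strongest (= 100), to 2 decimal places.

4.26 : 36.53 : 100.00 : 85.00

Element Bd pattern (n=2): 0.05040025 : 0.3481995 : 0.60140025
Rhenium pattern (n=1): 0.3740 : 0.6260
Convolve the two distributions (both contribute in 2-u steps):
  M: 0.05040025×0.3740 = 0.018850
  M+2: 0.05040025×0.6260 + 0.3481995×0.3740 = 0.161777
  M+4: 0.3481995×0.6260 + 0.60140025×0.3740 = 0.442897
  M+6: 0.60140025×0.6260 = 0.376477
Scale to base peak (0.442897) = 100: 4.26 : 36.53 : 100.00 : 85.00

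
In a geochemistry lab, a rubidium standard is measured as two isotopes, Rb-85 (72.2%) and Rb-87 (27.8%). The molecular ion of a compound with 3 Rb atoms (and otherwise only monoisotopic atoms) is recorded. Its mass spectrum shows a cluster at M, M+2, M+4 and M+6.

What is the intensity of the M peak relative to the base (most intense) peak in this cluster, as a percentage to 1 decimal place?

Term probabilities: M 0.3764, M+2 0.4348, M+4 0.1674, M+6 0.0215. Base peak = M+2.
P(M+2) = C(3,1) × 0.722^2 × 0.278^1 = 3 × 0.521284 × 0.2780 = 0.434751 (base)
P(M) = C(3,0) × 0.722^3 × 0.278^0 = 1 × 0.37636705 × 1.0000 = 0.376367
Relative intensity = 0.376367 / 0.434751 × 100 = 86.6

86.6%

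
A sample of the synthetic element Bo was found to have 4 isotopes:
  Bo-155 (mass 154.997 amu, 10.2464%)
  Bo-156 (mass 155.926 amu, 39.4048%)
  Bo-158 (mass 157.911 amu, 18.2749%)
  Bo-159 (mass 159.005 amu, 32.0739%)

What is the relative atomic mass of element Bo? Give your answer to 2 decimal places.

157.18 amu

Ar = Σ fᵢ·mᵢ = 0.102464 × 154.997 + 0.394048 × 155.926 + 0.182749 × 157.911 + 0.320739 × 159.005
= 15.8816 + 61.4423 + 28.8581 + 50.9991 = 157.1811 amu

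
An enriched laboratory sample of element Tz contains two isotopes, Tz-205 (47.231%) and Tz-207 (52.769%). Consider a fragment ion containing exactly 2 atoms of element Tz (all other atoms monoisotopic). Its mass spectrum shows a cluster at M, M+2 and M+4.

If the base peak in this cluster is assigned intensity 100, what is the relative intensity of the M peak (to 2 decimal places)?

44.75

(0.47231 + 0.52769)^2 gives M 0.2231, M+2 0.4985, M+4 0.2785; the largest is M+2.
P(M+2) = C(2,1) × 0.47231^1 × 0.52769^1 = 2 × 0.47231 × 0.52769 = 0.498467 (base)
P(M) = C(2,0) × 0.47231^2 × 0.52769^0 = 1 × 0.22307674 × 1.0000 = 0.223077
Relative intensity = 0.223077 / 0.498467 × 100 = 44.75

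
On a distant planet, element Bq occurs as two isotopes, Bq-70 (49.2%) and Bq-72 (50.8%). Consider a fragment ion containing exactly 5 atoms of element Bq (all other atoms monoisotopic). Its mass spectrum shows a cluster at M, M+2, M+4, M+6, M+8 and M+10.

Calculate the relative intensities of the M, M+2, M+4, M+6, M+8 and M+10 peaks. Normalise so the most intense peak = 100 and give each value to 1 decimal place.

Each Bq atom is independently Bq-70 (p = 0.492) or Bq-72 (q = 0.508); the cluster is the binomial expansion (p + q)^5.
P(M) = 0.492^5 = 0.028829
P(M+2) = 5 × 0.492^4 × 0.508^1 = 0.148831
P(M+4) = 10 × 0.492^3 × 0.508^2 = 0.307343
P(M+6) = 10 × 0.492^2 × 0.508^3 = 0.317337
P(M+8) = 5 × 0.492^1 × 0.508^4 = 0.163829
P(M+10) = 0.508^5 = 0.033831
The M+6 peak is largest (0.317337); scaling to 100 gives 9.1 : 46.9 : 96.9 : 100.0 : 51.6 : 10.7.

9.1 : 46.9 : 96.9 : 100.0 : 51.6 : 10.7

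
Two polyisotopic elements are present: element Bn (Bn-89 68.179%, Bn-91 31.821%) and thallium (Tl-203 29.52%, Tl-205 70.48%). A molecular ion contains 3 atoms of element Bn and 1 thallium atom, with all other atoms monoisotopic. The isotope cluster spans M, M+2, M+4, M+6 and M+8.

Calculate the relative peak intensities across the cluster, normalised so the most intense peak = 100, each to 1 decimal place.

Element Bn pattern (n=3): 0.31692163 : 0.44374792 : 0.20710927 : 0.03222118
Thallium pattern (n=1): 0.2952 : 0.7048
Convolve the two distributions (both contribute in 2-u steps):
  M: 0.31692163×0.2952 = 0.093555
  M+2: 0.31692163×0.7048 + 0.44374792×0.2952 = 0.354361
  M+4: 0.44374792×0.7048 + 0.20710927×0.2952 = 0.373892
  M+6: 0.20710927×0.7048 + 0.03222118×0.2952 = 0.155482
  M+8: 0.03222118×0.7048 = 0.022709
Scale to base peak (0.373892) = 100: 25.0 : 94.8 : 100.0 : 41.6 : 6.1

25.0 : 94.8 : 100.0 : 41.6 : 6.1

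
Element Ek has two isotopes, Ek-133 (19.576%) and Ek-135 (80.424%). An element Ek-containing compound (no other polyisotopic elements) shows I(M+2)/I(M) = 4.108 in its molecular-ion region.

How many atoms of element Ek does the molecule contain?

With n Ek atoms, P(M+2)/P(M) = C(n,1)·p^(n−1)q / p^n = n·q/p = n · 0.80424/0.19576.
n = 4.108 × 0.19576/0.80424 = 1.00 ≈ 1

1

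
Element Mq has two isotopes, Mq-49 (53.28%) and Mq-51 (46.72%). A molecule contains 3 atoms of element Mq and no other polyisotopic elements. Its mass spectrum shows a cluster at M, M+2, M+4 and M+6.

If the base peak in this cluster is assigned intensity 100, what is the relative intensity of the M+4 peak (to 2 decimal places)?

87.69

(0.5328 + 0.4672)^3 gives M 0.1512, M+2 0.3979, M+4 0.3489, M+6 0.1020; the largest is M+2.
P(M+2) = C(3,1) × 0.5328^2 × 0.4672^1 = 3 × 0.28387584 × 0.4672 = 0.397880 (base)
P(M+4) = C(3,2) × 0.5328^1 × 0.4672^2 = 3 × 0.5328 × 0.21827584 = 0.348892
Relative intensity = 0.348892 / 0.397880 × 100 = 87.69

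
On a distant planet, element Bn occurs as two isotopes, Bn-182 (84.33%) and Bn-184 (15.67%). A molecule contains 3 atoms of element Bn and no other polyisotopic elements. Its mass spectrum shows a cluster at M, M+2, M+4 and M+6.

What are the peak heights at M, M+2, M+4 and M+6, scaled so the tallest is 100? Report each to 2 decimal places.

Expanding (0.8433 + 0.1567)^3:
P(M) = 0.8433^3 = 0.599717
P(M+2) = 3 × 0.8433^2 × 0.1567^1 = 0.334314
P(M+4) = 3 × 0.8433^1 × 0.1567^2 = 0.062121
P(M+6) = 0.1567^3 = 0.003848
The M peak is largest (0.599717); scaling to 100 gives 100.00 : 55.75 : 10.36 : 0.64.

100.00 : 55.75 : 10.36 : 0.64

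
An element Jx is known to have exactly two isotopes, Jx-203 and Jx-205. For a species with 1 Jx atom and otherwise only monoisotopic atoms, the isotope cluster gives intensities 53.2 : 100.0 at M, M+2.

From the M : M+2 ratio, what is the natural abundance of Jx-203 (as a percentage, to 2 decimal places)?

Let p = fractional abundance of Jx-203. I(M+2)/I(M) = [C(1,1)·p^0·(1−p)] / p^1 = 1·(1−p)/p = 100.0/53.2 = 1.8797
(1−p)/p = 1.8797/1 = 1.8797  ⇒  p = 1/(1 + 1.8797) = 0.3473
Jx-203: 34.73%, Jx-205: 65.27%.

34.73%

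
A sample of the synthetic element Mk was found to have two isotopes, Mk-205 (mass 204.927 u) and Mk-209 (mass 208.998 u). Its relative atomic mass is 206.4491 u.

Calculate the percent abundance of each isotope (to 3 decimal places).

With x = fraction of Mk-205 (so Mk-209 is 1 − x):
204.927·x + 208.998·(1 − x) = 206.4491
(204.927 − 208.998)·x = 206.4491 − 208.998
x = -2.5489 / -4.071 = 0.62611 → 62.611% Mk-205, 37.389% Mk-209.

Mk-205: 62.611%, Mk-209: 37.389%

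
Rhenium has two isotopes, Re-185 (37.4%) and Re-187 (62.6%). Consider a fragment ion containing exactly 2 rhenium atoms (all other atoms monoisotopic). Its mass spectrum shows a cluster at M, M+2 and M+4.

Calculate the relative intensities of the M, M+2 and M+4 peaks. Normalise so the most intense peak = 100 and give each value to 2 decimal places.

29.87 : 100.00 : 83.69

Expanding (0.374 + 0.626)^2:
P(M) = 0.374^2 = 0.139876
P(M+2) = 2 × 0.374^1 × 0.626^1 = 0.468248
P(M+4) = 0.626^2 = 0.391876
The M+2 peak is largest (0.468248); scaling to 100 gives 29.87 : 100.00 : 83.69.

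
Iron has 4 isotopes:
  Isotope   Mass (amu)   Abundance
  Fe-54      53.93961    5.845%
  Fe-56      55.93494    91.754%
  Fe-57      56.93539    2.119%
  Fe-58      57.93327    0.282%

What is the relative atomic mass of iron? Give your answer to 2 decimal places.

Weight each isotope mass by its fractional abundance: 0.05845 × 53.93961 + 0.91754 × 55.93494 + 0.02119 × 56.93539 + 0.00282 × 57.93327
= 3.152770 + 51.322545 + 1.206461 + 0.163372 = 55.845148 amu

55.85 amu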